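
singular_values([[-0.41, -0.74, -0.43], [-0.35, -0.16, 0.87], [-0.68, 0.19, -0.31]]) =[1.06, 0.91, 0.66]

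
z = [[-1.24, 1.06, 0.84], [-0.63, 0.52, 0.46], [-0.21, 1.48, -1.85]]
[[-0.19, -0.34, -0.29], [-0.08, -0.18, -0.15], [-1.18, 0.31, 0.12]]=z@[[-0.04,-0.14,0.28], [-0.45,-0.22,0.08], [0.28,-0.33,-0.03]]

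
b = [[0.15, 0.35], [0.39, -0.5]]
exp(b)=[[1.23,0.31], [0.34,0.66]]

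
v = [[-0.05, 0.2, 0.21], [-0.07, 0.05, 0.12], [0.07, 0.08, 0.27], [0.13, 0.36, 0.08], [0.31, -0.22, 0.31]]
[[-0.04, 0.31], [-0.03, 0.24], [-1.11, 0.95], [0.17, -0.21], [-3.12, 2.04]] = v @ [[-4.18, 1.5], [2.84, -1.95], [-3.88, 3.7]]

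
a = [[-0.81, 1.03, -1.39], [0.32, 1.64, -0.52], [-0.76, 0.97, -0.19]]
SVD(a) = [[-0.69,0.59,-0.43], [-0.59,-0.80,-0.14], [-0.42,0.15,0.89]] @ diag([2.5753229616713895, 1.0979808355205336, 0.6544079216495869]) @ [[0.27, -0.81, 0.52],[-0.77, -0.51, -0.39],[-0.58, 0.3, 0.76]]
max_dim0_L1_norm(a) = 3.64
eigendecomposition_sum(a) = [[-1.1, 0.61, -0.87], [0.01, -0.01, 0.01], [-0.61, 0.34, -0.48]] + [[0.20, 0.18, -0.37], [-0.46, -0.41, 0.83], [-0.59, -0.52, 1.05]] + [[0.09, 0.24, -0.16], [0.77, 2.06, -1.36], [0.43, 1.16, -0.76]]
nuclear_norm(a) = 4.33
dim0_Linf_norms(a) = [0.81, 1.64, 1.39]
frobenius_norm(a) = 2.88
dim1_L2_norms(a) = [1.91, 1.75, 1.25]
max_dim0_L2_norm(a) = 2.17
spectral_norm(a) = 2.58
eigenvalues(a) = [-1.59, 0.84, 1.38]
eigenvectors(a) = [[0.88, -0.26, 0.1], [-0.01, 0.60, 0.87], [0.48, 0.76, 0.49]]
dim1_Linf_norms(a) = [1.39, 1.64, 0.97]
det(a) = -1.85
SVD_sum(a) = [[-0.48, 1.44, -0.93], [-0.41, 1.22, -0.79], [-0.29, 0.88, -0.57]] + [[-0.49, -0.33, -0.25], [0.67, 0.44, 0.34], [-0.13, -0.08, -0.06]] + [[0.16, -0.08, -0.21], [0.05, -0.03, -0.07], [-0.34, 0.17, 0.44]]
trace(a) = 0.64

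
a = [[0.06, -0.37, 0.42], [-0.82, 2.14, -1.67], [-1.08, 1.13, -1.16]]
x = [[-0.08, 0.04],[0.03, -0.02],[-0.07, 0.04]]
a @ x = [[-0.05,0.03], [0.25,-0.14], [0.20,-0.11]]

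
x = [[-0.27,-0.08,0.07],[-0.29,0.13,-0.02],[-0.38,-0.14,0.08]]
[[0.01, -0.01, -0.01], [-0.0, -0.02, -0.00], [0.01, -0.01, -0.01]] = x@[[-0.01,0.04,0.02], [-0.04,-0.03,0.02], [0.01,-0.02,-0.01]]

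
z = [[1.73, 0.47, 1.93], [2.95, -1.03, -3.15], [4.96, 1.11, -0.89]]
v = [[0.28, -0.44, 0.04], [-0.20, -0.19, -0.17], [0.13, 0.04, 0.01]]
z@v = [[0.64, -0.77, 0.01], [0.62, -1.23, 0.26], [1.05, -2.43, 0.00]]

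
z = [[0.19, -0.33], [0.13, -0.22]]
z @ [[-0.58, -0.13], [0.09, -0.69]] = [[-0.14, 0.2], [-0.10, 0.13]]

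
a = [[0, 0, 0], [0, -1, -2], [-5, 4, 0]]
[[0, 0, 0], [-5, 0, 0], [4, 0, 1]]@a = [[0, 0, 0], [0, 0, 0], [-5, 4, 0]]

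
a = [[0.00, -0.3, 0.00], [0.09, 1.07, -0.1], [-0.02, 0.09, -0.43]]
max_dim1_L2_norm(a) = 1.08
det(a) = -0.01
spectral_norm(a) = 1.13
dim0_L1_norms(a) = [0.11, 1.46, 0.53]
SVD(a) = [[-0.26, -0.09, -0.96], [0.96, 0.11, -0.27], [0.13, -0.99, 0.06]] @ diag([1.1268703169879564, 0.4193993616832165, 0.0258353268060168]) @ [[0.07, 0.99, -0.13], [0.07, 0.13, 0.99], [-0.99, 0.08, 0.06]]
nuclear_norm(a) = 1.57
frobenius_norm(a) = 1.20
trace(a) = 0.64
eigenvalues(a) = [1.04, 0.03, -0.43]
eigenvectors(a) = [[-0.28, 0.99, 0.05],[0.96, -0.09, 0.06],[0.06, -0.06, 1.00]]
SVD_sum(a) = [[-0.02, -0.29, 0.04], [0.08, 1.06, -0.14], [0.01, 0.14, -0.02]] + [[-0.00, -0.0, -0.04], [0.0, 0.01, 0.04], [-0.03, -0.05, -0.41]] + [[0.02, -0.00, -0.00], [0.01, -0.0, -0.0], [-0.0, 0.00, 0.00]]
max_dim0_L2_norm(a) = 1.11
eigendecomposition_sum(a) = [[-0.03, -0.31, 0.02], [0.09, 1.07, -0.07], [0.01, 0.07, -0.00]] + [[0.03, 0.01, -0.00],  [-0.0, -0.00, 0.00],  [-0.00, -0.0, 0.00]] + [[-0.0, 0.00, -0.02], [-0.00, 0.0, -0.03], [-0.02, 0.02, -0.43]]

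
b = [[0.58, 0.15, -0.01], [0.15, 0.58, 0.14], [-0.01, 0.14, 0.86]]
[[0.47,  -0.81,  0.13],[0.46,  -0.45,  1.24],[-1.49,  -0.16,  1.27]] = b@[[0.49, -1.3, -0.25], [1.12, -0.41, 1.93], [-1.91, -0.14, 1.16]]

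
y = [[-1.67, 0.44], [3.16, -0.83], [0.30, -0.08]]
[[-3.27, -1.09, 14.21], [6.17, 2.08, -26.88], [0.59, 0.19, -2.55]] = y @ [[0.19, 1.29, -8.24], [-6.71, 2.41, 1.02]]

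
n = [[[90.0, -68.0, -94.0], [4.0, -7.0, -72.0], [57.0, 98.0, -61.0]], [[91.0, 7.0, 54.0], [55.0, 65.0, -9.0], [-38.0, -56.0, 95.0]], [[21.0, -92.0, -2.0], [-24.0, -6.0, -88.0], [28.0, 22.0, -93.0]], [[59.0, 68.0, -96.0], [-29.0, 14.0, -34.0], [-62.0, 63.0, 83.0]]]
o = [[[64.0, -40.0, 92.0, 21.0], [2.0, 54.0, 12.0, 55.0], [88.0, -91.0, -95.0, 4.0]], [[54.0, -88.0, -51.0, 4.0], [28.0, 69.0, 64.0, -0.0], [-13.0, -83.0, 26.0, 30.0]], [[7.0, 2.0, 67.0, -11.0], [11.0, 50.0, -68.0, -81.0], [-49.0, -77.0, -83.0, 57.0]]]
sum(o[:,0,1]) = -126.0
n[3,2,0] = -62.0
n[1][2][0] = -38.0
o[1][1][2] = 64.0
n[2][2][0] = 28.0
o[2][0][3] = -11.0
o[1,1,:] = [28.0, 69.0, 64.0, -0.0]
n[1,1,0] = 55.0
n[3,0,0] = 59.0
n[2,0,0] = 21.0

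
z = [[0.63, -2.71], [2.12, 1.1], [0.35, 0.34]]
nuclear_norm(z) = 5.18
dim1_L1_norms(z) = [3.34, 3.22, 0.69]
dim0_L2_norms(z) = [2.24, 2.94]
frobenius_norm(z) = 3.70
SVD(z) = [[0.86, 0.52], [-0.50, 0.85], [-0.14, 0.13]] @ diag([2.9690396511962565, 2.2064232480701467]) @ [[-0.19, -0.98],[0.98, -0.19]]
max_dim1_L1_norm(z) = 3.34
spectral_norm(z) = 2.97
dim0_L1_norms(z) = [3.1, 4.15]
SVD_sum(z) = [[-0.49,-2.49], [0.29,1.46], [0.08,0.39]] + [[1.12, -0.22], [1.83, -0.36], [0.27, -0.05]]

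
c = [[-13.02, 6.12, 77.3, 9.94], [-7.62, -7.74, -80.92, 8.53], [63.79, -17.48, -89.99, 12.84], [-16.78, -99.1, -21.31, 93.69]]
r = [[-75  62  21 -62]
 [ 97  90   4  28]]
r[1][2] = 4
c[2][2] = -89.99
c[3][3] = 93.69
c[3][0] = -16.78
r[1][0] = 97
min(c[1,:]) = -80.92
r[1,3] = 28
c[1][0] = -7.62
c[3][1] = -99.1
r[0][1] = 62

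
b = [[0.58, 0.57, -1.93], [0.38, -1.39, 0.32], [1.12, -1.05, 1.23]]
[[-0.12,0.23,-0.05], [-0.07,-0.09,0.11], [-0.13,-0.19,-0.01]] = b @ [[-0.13,-0.01,-0.08], [0.02,0.04,-0.11], [0.03,-0.11,-0.03]]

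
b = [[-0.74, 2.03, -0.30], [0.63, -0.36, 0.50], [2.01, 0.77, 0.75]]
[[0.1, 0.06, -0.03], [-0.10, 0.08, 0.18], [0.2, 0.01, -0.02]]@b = [[-0.10,0.16,-0.02], [0.49,-0.09,0.2], [-0.18,0.39,-0.07]]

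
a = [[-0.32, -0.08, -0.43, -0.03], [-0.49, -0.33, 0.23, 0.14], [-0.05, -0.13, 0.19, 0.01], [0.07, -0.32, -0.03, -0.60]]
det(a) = 0.005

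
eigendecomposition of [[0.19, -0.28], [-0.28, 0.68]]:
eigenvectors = [[-0.91, 0.41],[-0.41, -0.91]]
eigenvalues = [0.06, 0.81]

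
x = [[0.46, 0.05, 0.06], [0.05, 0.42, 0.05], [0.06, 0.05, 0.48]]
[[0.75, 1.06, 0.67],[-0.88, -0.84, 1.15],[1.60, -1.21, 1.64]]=x @ [[1.47, 2.87, 0.80],[-2.69, -2.02, 2.27],[3.44, -2.66, 3.08]]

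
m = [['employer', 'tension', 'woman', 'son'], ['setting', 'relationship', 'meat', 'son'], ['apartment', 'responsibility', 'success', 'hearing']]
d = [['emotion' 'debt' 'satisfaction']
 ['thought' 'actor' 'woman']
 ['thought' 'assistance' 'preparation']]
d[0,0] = 'emotion'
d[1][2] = 'woman'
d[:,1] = ['debt', 'actor', 'assistance']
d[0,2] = 'satisfaction'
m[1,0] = 'setting'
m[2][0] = 'apartment'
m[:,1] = ['tension', 'relationship', 'responsibility']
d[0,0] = 'emotion'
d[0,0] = 'emotion'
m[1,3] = 'son'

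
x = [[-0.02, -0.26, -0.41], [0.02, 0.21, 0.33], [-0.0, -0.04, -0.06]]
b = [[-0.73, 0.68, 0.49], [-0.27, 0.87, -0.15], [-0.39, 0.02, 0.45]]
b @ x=[[0.03,0.31,0.49], [0.02,0.26,0.41], [0.01,0.09,0.14]]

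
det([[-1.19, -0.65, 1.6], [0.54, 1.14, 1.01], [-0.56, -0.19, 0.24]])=0.755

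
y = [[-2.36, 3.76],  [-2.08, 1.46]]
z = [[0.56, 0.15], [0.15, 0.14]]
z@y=[[-1.63,2.32], [-0.65,0.77]]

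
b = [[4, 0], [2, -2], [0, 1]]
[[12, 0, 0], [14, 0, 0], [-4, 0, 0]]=b@[[3, 0, 0], [-4, 0, 0]]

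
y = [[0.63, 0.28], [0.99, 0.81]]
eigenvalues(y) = [0.19, 1.25]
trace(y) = 1.44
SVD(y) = [[-0.47, -0.88], [-0.88, 0.47]] @ diag([1.4441071013703486, 0.16141462068762466]) @ [[-0.81, -0.59], [-0.59, 0.81]]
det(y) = 0.23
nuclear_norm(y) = 1.61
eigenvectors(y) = [[-0.53,  -0.41], [0.85,  -0.91]]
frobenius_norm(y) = 1.45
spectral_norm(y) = 1.44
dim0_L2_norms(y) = [1.17, 0.86]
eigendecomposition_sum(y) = [[0.11, -0.05],[-0.17, 0.08]] + [[0.52, 0.33],[1.16, 0.73]]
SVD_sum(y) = [[0.55, 0.4], [1.03, 0.75]] + [[0.08, -0.12],  [-0.04, 0.06]]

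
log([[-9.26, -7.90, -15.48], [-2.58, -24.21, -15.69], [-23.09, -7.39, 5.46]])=[[2.87+2.28j,0.38-0.02j,(0.1+1.04j)], [0.50-0.64j,3.06+3.13j,(0.28+0.77j)], [(-0.03+1.87j),0.32+0.05j,(3.01+0.88j)]]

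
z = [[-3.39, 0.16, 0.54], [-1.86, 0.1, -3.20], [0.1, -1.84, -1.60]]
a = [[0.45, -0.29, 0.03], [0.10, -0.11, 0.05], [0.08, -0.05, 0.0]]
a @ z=[[-0.98, -0.01, 1.12], [-0.13, -0.09, 0.33], [-0.18, 0.01, 0.2]]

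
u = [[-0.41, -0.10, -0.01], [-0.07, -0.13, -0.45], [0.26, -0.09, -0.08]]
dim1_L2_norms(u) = [0.42, 0.47, 0.29]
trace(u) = -0.62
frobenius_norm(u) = 0.70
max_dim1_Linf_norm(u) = 0.45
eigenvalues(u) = [(0.15+0j), (-0.38+0.13j), (-0.38-0.13j)]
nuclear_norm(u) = 1.08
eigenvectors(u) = [[(-0.14+0j), (0.09-0.53j), 0.09+0.53j], [(0.85+0j), (-0.68+0j), -0.68-0.00j], [-0.50+0.00j, -0.40+0.28j, -0.40-0.28j]]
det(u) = 0.02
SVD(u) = [[-0.69, 0.49, 0.53], [-0.67, -0.70, -0.23], [0.26, -0.52, 0.81]] @ diag([0.5100766334919041, 0.4624916482924129, 0.1025831527363672]) @ [[0.78,0.26,0.57], [-0.62,0.19,0.76], [0.09,-0.95,0.31]]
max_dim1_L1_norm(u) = 0.65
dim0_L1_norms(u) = [0.74, 0.32, 0.54]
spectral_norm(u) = 0.51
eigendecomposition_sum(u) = [[(0.01-0j), -0.01-0.00j, (0.02+0j)], [-0.07+0.00j, (0.06+0j), (-0.12+0j)], [0.04-0.00j, (-0.04-0j), (0.07+0j)]] + [[(-0.21-0.04j), -0.04-0.08j, (-0.02-0.13j)], [-0.00+0.27j, -0.10+0.07j, -0.16+0.05j], [(0.11+0.16j), -0.03+0.08j, (-0.08+0.09j)]] + [[(-0.21+0.04j), (-0.04+0.08j), -0.02+0.13j], [-0.00-0.27j, -0.10-0.07j, (-0.16-0.05j)], [(0.11-0.16j), -0.03-0.08j, -0.08-0.09j]]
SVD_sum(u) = [[-0.28, -0.09, -0.20], [-0.27, -0.09, -0.19], [0.11, 0.04, 0.08]] + [[-0.14,0.04,0.17], [0.2,-0.06,-0.25], [0.15,-0.05,-0.18]] + [[0.00, -0.05, 0.02], [-0.0, 0.02, -0.01], [0.01, -0.08, 0.03]]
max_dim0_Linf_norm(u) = 0.45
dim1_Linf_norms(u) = [0.41, 0.45, 0.26]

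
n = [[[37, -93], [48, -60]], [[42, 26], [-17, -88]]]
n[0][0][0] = 37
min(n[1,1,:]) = -88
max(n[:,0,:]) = 42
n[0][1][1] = -60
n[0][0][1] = -93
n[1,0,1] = 26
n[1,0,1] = 26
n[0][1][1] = -60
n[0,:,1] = [-93, -60]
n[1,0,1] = 26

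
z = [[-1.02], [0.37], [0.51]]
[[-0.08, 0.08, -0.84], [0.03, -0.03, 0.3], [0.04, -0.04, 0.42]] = z@[[0.08,-0.08,0.82]]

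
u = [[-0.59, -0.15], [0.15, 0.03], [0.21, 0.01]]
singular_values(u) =[0.66, 0.04]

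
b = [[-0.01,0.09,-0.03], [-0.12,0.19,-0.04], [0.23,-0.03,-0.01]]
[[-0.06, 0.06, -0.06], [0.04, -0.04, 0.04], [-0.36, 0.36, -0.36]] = b@[[-1.70,  1.71,  -1.7],[-0.94,  0.95,  -0.94],[-0.29,  0.29,  -0.29]]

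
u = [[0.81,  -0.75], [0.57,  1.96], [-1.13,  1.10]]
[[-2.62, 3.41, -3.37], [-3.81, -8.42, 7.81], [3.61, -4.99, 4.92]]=u @ [[-3.96, 0.18, -0.37], [-0.79, -4.35, 4.09]]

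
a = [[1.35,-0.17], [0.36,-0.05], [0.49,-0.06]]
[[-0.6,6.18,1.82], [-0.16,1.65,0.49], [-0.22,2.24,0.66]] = a @ [[-0.43, 4.44, 1.31], [0.11, -1.12, -0.33]]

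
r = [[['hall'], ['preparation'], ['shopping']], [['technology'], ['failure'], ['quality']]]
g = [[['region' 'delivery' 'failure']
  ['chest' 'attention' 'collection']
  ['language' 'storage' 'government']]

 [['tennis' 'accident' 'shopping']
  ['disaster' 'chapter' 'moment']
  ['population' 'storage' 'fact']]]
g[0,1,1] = 'attention'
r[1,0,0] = 'technology'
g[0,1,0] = 'chest'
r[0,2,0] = 'shopping'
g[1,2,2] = 'fact'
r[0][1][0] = 'preparation'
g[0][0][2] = 'failure'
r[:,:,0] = [['hall', 'preparation', 'shopping'], ['technology', 'failure', 'quality']]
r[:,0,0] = ['hall', 'technology']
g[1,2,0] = 'population'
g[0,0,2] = 'failure'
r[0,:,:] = [['hall'], ['preparation'], ['shopping']]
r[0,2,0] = 'shopping'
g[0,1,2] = 'collection'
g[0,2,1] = 'storage'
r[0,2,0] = 'shopping'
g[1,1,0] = 'disaster'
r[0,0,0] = 'hall'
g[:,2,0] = ['language', 'population']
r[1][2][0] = 'quality'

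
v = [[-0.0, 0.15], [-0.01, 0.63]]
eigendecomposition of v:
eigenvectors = [[-1.0, -0.23], [-0.02, -0.97]]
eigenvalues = [0.0, 0.63]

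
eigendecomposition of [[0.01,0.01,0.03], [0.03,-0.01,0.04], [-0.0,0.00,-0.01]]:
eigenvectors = [[0.71, -0.32, -0.78], [0.71, 0.95, -0.2], [0.00, 0.00, 0.59]]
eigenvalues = [0.02, -0.02, -0.01]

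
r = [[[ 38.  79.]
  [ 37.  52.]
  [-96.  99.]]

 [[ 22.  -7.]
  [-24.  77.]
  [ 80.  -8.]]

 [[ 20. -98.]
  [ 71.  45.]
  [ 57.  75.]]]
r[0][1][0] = 37.0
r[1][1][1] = 77.0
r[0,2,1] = 99.0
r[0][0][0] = 38.0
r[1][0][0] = 22.0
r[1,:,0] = [22.0, -24.0, 80.0]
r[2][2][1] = 75.0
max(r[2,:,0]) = 71.0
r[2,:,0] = [20.0, 71.0, 57.0]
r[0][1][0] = 37.0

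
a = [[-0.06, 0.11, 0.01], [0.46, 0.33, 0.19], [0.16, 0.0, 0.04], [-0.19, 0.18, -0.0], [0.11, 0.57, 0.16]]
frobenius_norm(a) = 0.91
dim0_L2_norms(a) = [0.54, 0.69, 0.25]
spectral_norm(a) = 0.80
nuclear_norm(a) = 1.24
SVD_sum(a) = [[0.03, 0.05, 0.02], [0.27, 0.45, 0.17], [0.05, 0.07, 0.03], [0.03, 0.04, 0.02], [0.28, 0.46, 0.18]] + [[-0.09, 0.06, -0.01], [0.19, -0.12, 0.02], [0.11, -0.07, 0.01], [-0.22, 0.14, -0.02], [-0.17, 0.11, -0.02]] + [[0.0, 0.0, -0.0], [-0.00, -0.0, 0.00], [-0.00, -0.00, 0.0], [-0.00, -0.0, 0.0], [0.00, 0.0, -0.0]]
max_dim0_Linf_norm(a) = 0.57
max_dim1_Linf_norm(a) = 0.57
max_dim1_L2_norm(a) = 0.6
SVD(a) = [[0.08, 0.25, 0.36], [0.69, -0.51, -0.23], [0.11, -0.32, -0.33], [0.06, 0.59, -0.78], [0.71, 0.47, 0.31]] @ diag([0.8022718994651691, 0.4324856645097586, 0.003993660238719762]) @ [[0.49, 0.81, 0.31], [-0.84, 0.54, -0.07], [0.23, 0.22, -0.95]]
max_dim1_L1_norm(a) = 0.98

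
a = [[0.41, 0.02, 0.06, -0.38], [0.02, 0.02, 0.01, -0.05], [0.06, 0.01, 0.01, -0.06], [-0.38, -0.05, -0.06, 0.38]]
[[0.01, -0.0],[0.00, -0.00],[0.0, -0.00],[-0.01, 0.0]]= a@ [[0.02, -0.01], [-0.01, 0.01], [-0.01, 0.0], [-0.00, -0.00]]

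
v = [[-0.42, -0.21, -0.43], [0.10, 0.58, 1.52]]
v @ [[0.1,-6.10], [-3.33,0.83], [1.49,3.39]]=[[0.02, 0.93], [0.34, 5.02]]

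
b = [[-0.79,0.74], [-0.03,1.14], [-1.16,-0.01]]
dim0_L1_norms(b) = [1.98, 1.89]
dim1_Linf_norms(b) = [0.79, 1.14, 1.16]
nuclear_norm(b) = 2.73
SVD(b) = [[-0.68, -0.02], [-0.50, -0.72], [-0.54, 0.69]] @ diag([1.5872213732554328, 1.1395737414845686]) @ [[0.74, -0.67], [-0.67, -0.74]]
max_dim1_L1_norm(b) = 1.53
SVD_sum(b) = [[-0.80,0.73], [-0.58,0.53], [-0.63,0.57]] + [[0.01, 0.01], [0.55, 0.61], [-0.53, -0.58]]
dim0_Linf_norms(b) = [1.16, 1.14]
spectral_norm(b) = 1.59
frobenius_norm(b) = 1.95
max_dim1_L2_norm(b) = 1.16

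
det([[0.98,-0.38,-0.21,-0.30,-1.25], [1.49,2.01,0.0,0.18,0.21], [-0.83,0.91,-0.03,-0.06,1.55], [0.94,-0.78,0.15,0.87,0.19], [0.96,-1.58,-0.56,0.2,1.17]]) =-0.044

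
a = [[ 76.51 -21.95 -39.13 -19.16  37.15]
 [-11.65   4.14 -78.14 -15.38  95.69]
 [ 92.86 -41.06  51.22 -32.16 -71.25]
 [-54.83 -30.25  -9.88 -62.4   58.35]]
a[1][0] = -11.65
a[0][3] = -19.16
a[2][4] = -71.25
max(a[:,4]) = 95.69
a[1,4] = 95.69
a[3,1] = -30.25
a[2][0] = 92.86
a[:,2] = [-39.13, -78.14, 51.22, -9.88]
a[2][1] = -41.06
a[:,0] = [76.51, -11.65, 92.86, -54.83]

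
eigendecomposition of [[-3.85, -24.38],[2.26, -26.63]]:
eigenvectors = [[0.99, 0.77], [0.11, 0.63]]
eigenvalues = [-6.6, -23.88]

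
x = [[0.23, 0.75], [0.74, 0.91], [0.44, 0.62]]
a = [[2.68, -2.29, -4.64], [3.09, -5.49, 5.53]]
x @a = [[2.93, -4.64, 3.08],[4.80, -6.69, 1.6],[3.10, -4.41, 1.39]]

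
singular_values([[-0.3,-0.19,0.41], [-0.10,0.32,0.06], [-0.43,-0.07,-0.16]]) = [0.58, 0.41, 0.34]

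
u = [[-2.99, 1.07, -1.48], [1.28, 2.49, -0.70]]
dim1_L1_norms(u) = [5.54, 4.47]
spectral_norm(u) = 3.50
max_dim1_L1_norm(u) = 5.54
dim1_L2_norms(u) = [3.5, 2.89]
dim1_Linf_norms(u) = [2.99, 2.49]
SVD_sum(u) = [[-3.03, 0.99, -1.46], [0.10, -0.03, 0.05]] + [[0.04,  0.08,  -0.02], [1.18,  2.52,  -0.75]]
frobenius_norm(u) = 4.54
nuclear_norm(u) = 6.39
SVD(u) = [[-1.00, 0.03], [0.03, 1.0]] @ diag([3.504208306642416, 2.885207816372729]) @ [[0.86, -0.28, 0.42],  [0.41, 0.87, -0.26]]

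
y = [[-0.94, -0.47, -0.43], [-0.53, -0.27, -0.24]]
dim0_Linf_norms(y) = [0.94, 0.47, 0.43]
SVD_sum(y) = [[-0.94, -0.47, -0.43], [-0.53, -0.27, -0.24]] + [[-0.0, 0.00, -0.00], [0.0, -0.00, 0.0]]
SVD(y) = [[-0.87, -0.49], [-0.49, 0.87]] @ diag([1.3041386040319447, 0.004743571819868544]) @ [[0.83, 0.42, 0.38], [0.18, -0.83, 0.53]]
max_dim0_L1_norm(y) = 1.47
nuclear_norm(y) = 1.31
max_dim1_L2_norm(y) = 1.14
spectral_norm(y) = 1.30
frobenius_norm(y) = 1.30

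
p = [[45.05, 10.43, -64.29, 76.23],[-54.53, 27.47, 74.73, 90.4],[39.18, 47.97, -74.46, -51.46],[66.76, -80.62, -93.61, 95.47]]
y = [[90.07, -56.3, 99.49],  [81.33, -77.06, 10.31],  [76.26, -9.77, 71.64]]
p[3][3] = 95.47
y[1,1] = -77.06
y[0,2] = 99.49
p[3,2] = -93.61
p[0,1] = 10.43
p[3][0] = 66.76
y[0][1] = -56.3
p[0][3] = 76.23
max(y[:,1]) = -9.77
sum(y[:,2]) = 181.44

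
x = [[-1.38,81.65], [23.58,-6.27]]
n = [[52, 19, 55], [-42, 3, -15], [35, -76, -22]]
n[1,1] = 3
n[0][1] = 19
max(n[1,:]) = 3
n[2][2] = -22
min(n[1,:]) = -42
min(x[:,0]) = -1.38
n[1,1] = 3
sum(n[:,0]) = 45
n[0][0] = 52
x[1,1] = -6.27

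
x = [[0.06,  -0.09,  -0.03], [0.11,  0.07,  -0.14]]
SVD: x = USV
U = [[0.18,0.98], [0.98,-0.18]]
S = [0.19, 0.11]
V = [[0.61, 0.27, -0.74], [0.36, -0.93, -0.04]]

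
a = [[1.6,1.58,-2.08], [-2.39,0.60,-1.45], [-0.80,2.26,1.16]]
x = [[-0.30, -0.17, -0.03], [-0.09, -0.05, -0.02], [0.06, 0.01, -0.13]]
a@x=[[-0.75, -0.37, 0.19], [0.58, 0.36, 0.25], [0.11, 0.03, -0.17]]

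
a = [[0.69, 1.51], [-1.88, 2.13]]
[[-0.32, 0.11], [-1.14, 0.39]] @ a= [[-0.43, -0.25], [-1.52, -0.89]]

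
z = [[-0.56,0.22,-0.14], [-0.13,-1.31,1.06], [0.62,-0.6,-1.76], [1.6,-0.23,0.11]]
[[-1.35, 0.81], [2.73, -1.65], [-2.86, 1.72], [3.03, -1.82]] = z@[[1.68, -1.01], [-0.36, 0.22], [2.34, -1.41]]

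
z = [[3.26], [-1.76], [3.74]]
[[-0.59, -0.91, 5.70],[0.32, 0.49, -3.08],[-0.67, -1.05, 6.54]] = z @ [[-0.18, -0.28, 1.75]]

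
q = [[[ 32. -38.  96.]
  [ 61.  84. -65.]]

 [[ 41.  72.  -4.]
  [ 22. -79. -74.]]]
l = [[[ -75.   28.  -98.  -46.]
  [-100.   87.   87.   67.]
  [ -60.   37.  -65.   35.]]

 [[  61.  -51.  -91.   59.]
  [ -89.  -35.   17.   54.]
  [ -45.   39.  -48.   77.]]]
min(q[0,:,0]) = 32.0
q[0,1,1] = 84.0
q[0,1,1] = 84.0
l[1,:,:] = [[61.0, -51.0, -91.0, 59.0], [-89.0, -35.0, 17.0, 54.0], [-45.0, 39.0, -48.0, 77.0]]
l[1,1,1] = -35.0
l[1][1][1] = -35.0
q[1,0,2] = -4.0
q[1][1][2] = -74.0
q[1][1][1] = -79.0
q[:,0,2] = [96.0, -4.0]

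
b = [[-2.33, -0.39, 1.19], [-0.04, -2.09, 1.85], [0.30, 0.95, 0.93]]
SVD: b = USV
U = [[-0.66, 0.75, -0.05],  [-0.75, -0.66, 0.07],  [0.02, 0.09, 1.0]]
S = [3.25, 2.07, 1.35]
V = [[0.49,  0.57,  -0.66], [-0.82,  0.56,  -0.12], [0.31,  0.60,  0.74]]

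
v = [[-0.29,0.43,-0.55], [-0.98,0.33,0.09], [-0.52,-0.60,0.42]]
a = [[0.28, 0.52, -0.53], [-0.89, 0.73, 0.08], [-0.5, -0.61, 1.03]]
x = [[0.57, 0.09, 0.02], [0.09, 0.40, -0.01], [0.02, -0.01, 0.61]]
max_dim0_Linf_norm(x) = 0.61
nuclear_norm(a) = 2.78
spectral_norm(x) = 0.62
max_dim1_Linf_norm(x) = 0.61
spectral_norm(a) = 1.51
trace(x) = 1.58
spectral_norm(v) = 1.16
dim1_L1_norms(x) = [0.68, 0.5, 0.64]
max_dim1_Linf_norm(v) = 0.98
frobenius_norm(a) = 1.91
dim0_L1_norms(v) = [1.79, 1.36, 1.06]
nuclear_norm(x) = 1.58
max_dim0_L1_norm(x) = 0.68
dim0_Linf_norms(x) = [0.57, 0.4, 0.61]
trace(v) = 0.46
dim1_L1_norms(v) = [1.27, 1.4, 1.54]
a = v + x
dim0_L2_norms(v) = [1.15, 0.81, 0.7]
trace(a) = 2.04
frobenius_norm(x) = 0.93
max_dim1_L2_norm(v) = 1.04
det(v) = -0.32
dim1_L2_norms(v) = [0.76, 1.04, 0.9]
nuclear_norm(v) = 2.45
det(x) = 0.13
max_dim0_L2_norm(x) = 0.61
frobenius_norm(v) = 1.57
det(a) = 0.20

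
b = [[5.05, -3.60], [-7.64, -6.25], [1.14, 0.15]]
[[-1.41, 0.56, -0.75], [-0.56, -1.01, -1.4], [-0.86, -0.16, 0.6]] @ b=[[-12.25, 1.46], [3.29, 8.12], [-2.44, 4.19]]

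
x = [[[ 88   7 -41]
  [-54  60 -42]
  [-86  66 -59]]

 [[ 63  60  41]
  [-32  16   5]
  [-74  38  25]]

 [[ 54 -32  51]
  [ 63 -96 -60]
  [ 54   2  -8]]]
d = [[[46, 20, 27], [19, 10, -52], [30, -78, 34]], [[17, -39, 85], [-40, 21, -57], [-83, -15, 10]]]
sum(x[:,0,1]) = 35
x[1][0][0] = 63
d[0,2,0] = 30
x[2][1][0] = 63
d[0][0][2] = 27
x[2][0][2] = 51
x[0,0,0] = 88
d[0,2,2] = 34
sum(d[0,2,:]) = -14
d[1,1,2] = -57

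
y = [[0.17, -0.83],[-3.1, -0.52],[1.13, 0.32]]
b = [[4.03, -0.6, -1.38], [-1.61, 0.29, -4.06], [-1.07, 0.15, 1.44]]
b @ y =[[0.99, -3.47], [-5.76, -0.11], [0.98, 1.27]]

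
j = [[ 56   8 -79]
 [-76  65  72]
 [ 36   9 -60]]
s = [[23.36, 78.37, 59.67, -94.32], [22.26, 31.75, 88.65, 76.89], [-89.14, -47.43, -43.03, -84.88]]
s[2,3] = -84.88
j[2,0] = 36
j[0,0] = 56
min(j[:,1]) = 8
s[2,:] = [-89.14, -47.43, -43.03, -84.88]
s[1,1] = 31.75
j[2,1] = 9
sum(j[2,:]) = -15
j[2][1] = 9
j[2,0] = 36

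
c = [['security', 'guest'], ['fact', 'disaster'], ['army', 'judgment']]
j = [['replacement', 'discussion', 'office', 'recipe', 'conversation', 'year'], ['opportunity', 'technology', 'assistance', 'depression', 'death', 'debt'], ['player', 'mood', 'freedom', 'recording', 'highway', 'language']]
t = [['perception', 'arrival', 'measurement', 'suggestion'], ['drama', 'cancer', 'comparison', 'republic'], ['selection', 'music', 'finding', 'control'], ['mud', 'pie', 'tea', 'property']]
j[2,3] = 'recording'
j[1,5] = 'debt'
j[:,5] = ['year', 'debt', 'language']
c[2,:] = ['army', 'judgment']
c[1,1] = 'disaster'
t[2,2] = 'finding'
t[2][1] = 'music'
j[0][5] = 'year'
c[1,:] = ['fact', 'disaster']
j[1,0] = 'opportunity'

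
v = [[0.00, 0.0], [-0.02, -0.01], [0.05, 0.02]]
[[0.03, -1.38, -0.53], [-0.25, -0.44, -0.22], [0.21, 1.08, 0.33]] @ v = [[0.0, 0.0],[-0.0, 0.00],[-0.01, -0.00]]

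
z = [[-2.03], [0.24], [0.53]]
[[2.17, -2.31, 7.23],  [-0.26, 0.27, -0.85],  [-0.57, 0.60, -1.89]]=z@[[-1.07, 1.14, -3.56]]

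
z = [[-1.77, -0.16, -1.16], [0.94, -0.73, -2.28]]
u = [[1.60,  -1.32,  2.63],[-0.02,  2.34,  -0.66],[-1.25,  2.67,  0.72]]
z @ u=[[-1.38, -1.14, -5.38], [4.37, -9.04, 1.31]]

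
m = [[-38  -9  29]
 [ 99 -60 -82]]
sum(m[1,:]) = -43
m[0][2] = 29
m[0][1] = -9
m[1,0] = 99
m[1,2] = -82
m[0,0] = -38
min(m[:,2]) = -82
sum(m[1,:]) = -43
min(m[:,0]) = -38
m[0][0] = -38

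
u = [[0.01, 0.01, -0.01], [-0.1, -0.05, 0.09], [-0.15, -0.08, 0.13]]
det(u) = -0.000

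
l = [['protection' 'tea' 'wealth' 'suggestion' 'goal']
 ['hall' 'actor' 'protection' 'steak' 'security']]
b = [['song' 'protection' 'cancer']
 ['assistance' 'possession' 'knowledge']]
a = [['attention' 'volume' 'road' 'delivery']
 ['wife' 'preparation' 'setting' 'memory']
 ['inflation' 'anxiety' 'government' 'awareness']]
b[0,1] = 'protection'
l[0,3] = 'suggestion'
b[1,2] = 'knowledge'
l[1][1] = 'actor'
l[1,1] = 'actor'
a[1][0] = 'wife'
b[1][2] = 'knowledge'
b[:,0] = ['song', 'assistance']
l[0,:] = ['protection', 'tea', 'wealth', 'suggestion', 'goal']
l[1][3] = 'steak'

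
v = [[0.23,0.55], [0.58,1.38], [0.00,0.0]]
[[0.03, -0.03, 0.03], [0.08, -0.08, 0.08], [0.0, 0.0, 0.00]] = v@[[-0.03, -0.05, 0.04], [0.07, -0.04, 0.04]]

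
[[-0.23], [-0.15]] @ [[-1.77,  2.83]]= [[0.41, -0.65], [0.27, -0.42]]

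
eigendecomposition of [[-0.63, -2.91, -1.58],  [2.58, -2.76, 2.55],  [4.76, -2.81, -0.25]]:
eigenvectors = [[0.19+0.49j, (0.19-0.49j), (-0.59+0j)], [(0.41-0.29j), 0.41+0.29j, (-0.63+0j)], [(0.69+0j), (0.69-0j), (0.5+0j)]]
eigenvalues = [(-0.64+4.62j), (-0.64-4.62j), (-2.36+0j)]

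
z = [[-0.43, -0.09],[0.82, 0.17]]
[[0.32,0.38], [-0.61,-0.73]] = z @ [[-0.65,  -1.18], [-0.46,  1.38]]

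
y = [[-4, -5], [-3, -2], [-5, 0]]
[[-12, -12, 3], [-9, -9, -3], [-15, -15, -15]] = y @[[3, 3, 3], [0, 0, -3]]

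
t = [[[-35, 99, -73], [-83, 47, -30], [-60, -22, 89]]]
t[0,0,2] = -73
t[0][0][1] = 99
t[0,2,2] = 89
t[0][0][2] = -73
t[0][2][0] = -60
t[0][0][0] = -35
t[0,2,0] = -60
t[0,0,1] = 99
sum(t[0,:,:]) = -68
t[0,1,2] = -30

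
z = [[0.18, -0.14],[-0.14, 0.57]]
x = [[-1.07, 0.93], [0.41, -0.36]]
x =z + [[-1.25, 1.07], [0.55, -0.93]]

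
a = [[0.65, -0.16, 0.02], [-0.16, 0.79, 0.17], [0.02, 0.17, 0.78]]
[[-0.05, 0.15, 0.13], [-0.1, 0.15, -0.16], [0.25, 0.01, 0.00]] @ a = [[-0.05,0.15,0.13], [-0.09,0.11,-0.1], [0.16,-0.03,0.01]]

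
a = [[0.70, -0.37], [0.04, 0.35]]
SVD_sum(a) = [[0.67, -0.42], [-0.13, 0.08]] + [[0.03,0.05], [0.17,0.27]]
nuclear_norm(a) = 1.13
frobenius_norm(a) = 0.87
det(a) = 0.26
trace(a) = 1.05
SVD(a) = [[-0.98,0.19], [0.19,0.98]] @ diag([0.8041247406545879, 0.32308420182236025]) @ [[-0.85, 0.53], [0.53, 0.85]]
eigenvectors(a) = [[0.99, 0.78], [0.13, 0.63]]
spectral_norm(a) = 0.80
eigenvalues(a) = [0.65, 0.4]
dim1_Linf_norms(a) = [0.7, 0.35]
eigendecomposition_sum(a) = [[0.78, -0.96], [0.1, -0.13]] + [[-0.08, 0.59], [-0.06, 0.48]]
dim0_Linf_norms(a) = [0.7, 0.37]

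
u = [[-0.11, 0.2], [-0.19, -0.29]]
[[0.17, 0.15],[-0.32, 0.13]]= u @ [[0.20, -0.98], [0.98, 0.2]]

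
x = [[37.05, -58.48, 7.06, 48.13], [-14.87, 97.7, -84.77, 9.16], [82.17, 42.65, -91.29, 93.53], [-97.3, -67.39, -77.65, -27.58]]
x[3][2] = -77.65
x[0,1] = -58.48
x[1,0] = -14.87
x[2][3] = 93.53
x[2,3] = 93.53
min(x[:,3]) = -27.58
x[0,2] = 7.06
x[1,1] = 97.7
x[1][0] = -14.87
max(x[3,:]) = -27.58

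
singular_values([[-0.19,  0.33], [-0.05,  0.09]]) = [0.39, 0.0]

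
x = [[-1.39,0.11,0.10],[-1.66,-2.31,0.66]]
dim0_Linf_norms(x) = [1.66, 2.31, 0.66]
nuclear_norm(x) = 4.18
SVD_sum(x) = [[-0.56, -0.62, 0.19], [-1.90, -2.10, 0.63]] + [[-0.83, 0.73, -0.09], [0.24, -0.21, 0.03]]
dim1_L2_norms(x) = [1.4, 2.92]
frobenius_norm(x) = 3.24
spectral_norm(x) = 3.03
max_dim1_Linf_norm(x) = 2.31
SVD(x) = [[-0.28, -0.96], [-0.96, 0.28]] @ diag([3.025120910788267, 1.1533184621393886]) @ [[0.66, 0.72, -0.22], [0.75, -0.66, 0.08]]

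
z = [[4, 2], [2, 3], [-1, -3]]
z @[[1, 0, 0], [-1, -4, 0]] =[[2, -8, 0], [-1, -12, 0], [2, 12, 0]]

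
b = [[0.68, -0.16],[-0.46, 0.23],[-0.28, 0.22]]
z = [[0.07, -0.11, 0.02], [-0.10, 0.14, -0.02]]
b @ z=[[0.06, -0.10, 0.02], [-0.06, 0.08, -0.01], [-0.04, 0.06, -0.01]]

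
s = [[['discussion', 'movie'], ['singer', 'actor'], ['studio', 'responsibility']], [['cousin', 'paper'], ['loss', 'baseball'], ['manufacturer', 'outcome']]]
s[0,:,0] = ['discussion', 'singer', 'studio']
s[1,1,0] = 'loss'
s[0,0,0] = 'discussion'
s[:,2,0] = ['studio', 'manufacturer']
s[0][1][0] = 'singer'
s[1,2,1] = 'outcome'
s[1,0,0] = 'cousin'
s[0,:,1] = ['movie', 'actor', 'responsibility']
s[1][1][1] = 'baseball'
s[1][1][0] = 'loss'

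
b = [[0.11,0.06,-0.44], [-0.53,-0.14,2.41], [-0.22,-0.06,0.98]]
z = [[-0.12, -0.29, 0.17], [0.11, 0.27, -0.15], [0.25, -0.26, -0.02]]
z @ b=[[0.1, 0.02, -0.48], [-0.1, -0.02, 0.46], [0.17, 0.05, -0.76]]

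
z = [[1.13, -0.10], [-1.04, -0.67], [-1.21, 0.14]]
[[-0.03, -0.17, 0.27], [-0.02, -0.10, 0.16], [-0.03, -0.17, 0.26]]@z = [[-0.18, 0.15],[-0.11, 0.09],[-0.17, 0.15]]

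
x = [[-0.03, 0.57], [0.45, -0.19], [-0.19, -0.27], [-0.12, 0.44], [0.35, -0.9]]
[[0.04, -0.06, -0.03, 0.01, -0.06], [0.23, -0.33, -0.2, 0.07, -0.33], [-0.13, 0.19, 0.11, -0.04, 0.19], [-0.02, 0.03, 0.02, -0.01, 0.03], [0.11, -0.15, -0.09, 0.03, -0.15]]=x@[[0.56, -0.79, -0.47, 0.17, -0.80], [0.1, -0.14, -0.08, 0.03, -0.14]]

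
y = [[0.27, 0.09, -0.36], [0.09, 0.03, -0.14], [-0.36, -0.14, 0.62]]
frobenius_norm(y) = 0.88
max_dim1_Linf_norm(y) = 0.62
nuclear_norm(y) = 0.93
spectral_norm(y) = 0.88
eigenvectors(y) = [[0.52, 0.84, -0.14], [0.19, 0.04, 0.98], [-0.83, 0.54, 0.14]]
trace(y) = 0.92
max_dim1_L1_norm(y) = 1.12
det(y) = -0.00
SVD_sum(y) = [[0.24, 0.09, -0.38], [0.09, 0.03, -0.14], [-0.38, -0.14, 0.61]] + [[0.03, 0.0, 0.02], [0.0, 0.0, 0.0], [0.02, 0.00, 0.01]] + [[-0.0, 0.0, 0.0], [0.0, -0.00, -0.00], [0.0, -0.0, -0.00]]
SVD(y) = [[-0.52, 0.84, -0.14], [-0.19, 0.04, 0.98], [0.83, 0.54, 0.14]] @ diag([0.8779437585207044, 0.04480198402326872, 0.0027457425439731177]) @ [[-0.52, -0.19, 0.83],  [0.84, 0.04, 0.54],  [0.14, -0.98, -0.14]]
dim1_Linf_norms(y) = [0.36, 0.14, 0.62]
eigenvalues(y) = [0.88, 0.04, -0.0]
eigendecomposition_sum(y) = [[0.24,0.09,-0.38], [0.09,0.03,-0.14], [-0.38,-0.14,0.61]] + [[0.03, 0.0, 0.02],[0.0, 0.0, 0.00],[0.02, 0.0, 0.01]] + [[-0.00, 0.0, 0.00], [0.0, -0.0, -0.0], [0.00, -0.00, -0.00]]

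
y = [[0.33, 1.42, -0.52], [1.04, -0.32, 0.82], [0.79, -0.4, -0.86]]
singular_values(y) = [1.65, 1.34, 1.11]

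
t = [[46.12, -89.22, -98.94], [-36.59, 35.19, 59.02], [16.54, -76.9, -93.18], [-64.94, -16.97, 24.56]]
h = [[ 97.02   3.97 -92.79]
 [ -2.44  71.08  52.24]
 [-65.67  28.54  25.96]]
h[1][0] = -2.44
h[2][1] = 28.54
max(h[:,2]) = 52.24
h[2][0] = -65.67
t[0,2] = -98.94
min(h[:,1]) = 3.97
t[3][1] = -16.97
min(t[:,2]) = -98.94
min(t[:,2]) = -98.94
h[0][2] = -92.79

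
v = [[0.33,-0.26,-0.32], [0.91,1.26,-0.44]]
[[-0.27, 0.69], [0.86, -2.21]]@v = [[0.54, 0.94, -0.22], [-1.73, -3.01, 0.7]]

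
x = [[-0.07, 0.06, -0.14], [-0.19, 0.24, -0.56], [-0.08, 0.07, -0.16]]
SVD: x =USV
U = [[-0.24, 0.61, -0.75], [-0.93, -0.37, -0.00], [-0.28, 0.70, 0.66]]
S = [0.69, 0.03, 0.0]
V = [[0.31, -0.37, 0.87], [-0.95, -0.10, 0.30], [0.03, 0.92, 0.39]]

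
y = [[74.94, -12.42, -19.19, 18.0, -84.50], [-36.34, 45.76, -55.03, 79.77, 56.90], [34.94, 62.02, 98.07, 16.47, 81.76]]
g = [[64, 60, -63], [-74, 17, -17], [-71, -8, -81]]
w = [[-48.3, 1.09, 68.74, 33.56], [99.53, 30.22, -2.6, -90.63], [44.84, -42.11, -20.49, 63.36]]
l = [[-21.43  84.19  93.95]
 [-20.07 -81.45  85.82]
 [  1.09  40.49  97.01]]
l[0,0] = -21.43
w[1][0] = 99.53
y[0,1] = -12.42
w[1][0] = 99.53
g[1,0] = -74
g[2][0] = -71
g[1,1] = 17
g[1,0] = -74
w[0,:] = [-48.3, 1.09, 68.74, 33.56]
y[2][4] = 81.76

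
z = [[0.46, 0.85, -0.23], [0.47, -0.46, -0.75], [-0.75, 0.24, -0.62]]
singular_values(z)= [1.0, 1.0, 0.99]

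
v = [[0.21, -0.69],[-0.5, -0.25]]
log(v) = [[-0.47+1.00j, 0.03+1.72j], [(0.03+1.25j), (-0.45+2.14j)]]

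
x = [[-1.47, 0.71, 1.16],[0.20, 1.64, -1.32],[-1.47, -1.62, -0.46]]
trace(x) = -0.29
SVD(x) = [[-0.24, 0.96, -0.11], [0.65, 0.07, -0.75], [-0.72, -0.25, -0.65]] @ diag([2.6993597723209226, 1.9587724786573442, 1.5349811713601254]) @ [[0.57, 0.77, -0.30], [-0.53, 0.62, 0.58], [0.63, -0.17, 0.76]]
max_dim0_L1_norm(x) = 3.97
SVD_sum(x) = [[-0.36, -0.49, 0.19], [1.00, 1.35, -0.53], [-1.1, -1.49, 0.58]] + [[-1.00, 1.17, 1.1], [-0.07, 0.09, 0.08], [0.26, -0.31, -0.29]] + [[-0.11, 0.03, -0.13], [-0.73, 0.20, -0.87], [-0.63, 0.17, -0.75]]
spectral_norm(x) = 2.70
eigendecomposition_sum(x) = [[-0.74+0.56j, (0.34+0.35j), 0.58+0.63j], [(-0.09-0.32j), -0.16+0.07j, (-0.28+0.12j)], [(-0.62-0.54j), -0.25+0.37j, -0.44+0.63j]] + [[(-0.74-0.56j), 0.34-0.35j, (0.58-0.63j)], [(-0.09+0.32j), (-0.16-0.07j), (-0.28-0.12j)], [(-0.62+0.54j), (-0.25-0.37j), -0.44-0.63j]] + [[0.00+0.00j, 0.02-0.00j, -0.01-0.00j], [0.39+0.00j, (1.96-0j), (-0.75-0j)], [(-0.22-0j), (-1.13+0j), (0.43+0j)]]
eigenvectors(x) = [[0.72+0.00j, 0.72-0.00j, 0.01+0.00j], [-0.09+0.24j, -0.09-0.24j, (0.87+0j)], [(0.13+0.63j), 0.13-0.63j, (-0.5+0j)]]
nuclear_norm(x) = 6.19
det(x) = 8.12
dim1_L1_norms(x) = [3.34, 3.16, 3.55]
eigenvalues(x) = [(-1.34+1.26j), (-1.34-1.26j), (2.4+0j)]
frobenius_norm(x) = 3.67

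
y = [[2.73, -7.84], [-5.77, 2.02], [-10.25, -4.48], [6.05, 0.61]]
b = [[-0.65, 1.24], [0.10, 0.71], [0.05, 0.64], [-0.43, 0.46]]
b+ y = [[2.08, -6.6],  [-5.67, 2.73],  [-10.20, -3.84],  [5.62, 1.07]]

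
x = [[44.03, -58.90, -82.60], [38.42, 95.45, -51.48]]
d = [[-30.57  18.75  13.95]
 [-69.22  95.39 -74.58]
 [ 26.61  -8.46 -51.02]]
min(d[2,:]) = -51.02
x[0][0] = 44.03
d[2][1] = -8.46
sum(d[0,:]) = 2.129999999999999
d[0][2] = 13.95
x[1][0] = 38.42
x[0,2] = -82.6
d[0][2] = 13.95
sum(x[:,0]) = 82.45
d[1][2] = -74.58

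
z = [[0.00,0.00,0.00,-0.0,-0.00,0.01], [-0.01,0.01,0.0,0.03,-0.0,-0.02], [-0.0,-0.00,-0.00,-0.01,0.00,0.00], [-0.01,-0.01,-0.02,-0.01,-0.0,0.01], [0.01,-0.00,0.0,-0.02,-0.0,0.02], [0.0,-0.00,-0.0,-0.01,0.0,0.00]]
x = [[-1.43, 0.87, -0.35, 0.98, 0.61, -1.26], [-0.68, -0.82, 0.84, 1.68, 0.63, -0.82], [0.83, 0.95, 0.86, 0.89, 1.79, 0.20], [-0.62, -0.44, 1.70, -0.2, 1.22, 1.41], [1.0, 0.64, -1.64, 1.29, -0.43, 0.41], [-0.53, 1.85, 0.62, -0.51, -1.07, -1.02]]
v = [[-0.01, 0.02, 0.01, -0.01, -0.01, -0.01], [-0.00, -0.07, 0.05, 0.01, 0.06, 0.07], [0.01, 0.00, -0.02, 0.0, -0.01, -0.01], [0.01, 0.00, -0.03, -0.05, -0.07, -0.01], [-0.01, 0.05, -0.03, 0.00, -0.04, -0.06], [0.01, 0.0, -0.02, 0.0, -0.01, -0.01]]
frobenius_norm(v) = 0.19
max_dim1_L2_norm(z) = 0.04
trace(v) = -0.20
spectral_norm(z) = 0.05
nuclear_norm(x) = 13.82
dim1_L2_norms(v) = [0.03, 0.13, 0.03, 0.09, 0.09, 0.03]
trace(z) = 0.00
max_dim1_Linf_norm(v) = 0.07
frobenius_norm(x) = 6.13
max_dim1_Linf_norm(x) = 1.85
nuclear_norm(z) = 0.10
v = z @ x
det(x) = -74.60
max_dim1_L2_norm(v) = 0.13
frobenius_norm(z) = 0.06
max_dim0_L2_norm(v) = 0.1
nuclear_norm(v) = 0.29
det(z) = 0.00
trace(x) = -3.04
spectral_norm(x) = 3.56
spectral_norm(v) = 0.17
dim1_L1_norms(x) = [5.5, 5.47, 5.52, 5.59, 5.41, 5.6]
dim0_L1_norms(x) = [5.09, 5.57, 6.01, 5.55, 5.75, 5.12]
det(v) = -0.00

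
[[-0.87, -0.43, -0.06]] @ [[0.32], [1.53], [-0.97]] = [[-0.88]]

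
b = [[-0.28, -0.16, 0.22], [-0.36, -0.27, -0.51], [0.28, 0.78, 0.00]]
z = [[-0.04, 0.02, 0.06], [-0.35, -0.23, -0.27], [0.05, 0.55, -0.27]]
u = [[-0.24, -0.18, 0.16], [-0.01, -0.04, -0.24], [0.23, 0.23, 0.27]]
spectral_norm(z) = 0.64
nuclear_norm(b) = 1.77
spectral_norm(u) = 0.48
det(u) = -0.00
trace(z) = -0.54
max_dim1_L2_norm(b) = 0.83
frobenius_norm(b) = 1.14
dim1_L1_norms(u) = [0.58, 0.29, 0.73]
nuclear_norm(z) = 1.18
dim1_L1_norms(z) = [0.12, 0.85, 0.87]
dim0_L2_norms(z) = [0.36, 0.6, 0.39]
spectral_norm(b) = 0.97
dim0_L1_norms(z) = [0.44, 0.8, 0.6]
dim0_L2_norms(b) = [0.54, 0.84, 0.56]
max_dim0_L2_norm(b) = 0.84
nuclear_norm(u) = 0.83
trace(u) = -0.01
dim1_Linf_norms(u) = [0.24, 0.24, 0.27]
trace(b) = -0.55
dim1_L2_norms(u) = [0.34, 0.24, 0.42]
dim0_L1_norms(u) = [0.48, 0.45, 0.67]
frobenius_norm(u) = 0.59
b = u + z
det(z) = -0.02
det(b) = -0.13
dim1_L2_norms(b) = [0.39, 0.68, 0.83]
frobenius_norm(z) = 0.79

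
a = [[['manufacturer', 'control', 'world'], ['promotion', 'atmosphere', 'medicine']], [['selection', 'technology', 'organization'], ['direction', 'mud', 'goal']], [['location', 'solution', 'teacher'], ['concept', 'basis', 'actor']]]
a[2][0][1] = 'solution'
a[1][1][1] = 'mud'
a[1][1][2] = 'goal'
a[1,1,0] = 'direction'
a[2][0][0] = 'location'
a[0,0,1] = 'control'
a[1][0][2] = 'organization'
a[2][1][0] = 'concept'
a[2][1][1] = 'basis'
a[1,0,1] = 'technology'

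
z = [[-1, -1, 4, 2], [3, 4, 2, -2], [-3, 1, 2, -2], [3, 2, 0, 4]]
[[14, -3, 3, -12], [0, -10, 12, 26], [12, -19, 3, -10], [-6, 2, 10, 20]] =z@[[-2, 4, 0, 4], [0, -5, 3, 4], [3, -1, 1, -1], [0, 0, 1, 0]]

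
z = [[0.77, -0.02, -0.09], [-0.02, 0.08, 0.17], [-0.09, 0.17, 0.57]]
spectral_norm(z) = 0.81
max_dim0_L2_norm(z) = 0.78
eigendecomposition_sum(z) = [[0.66, -0.09, -0.31], [-0.09, 0.01, 0.04], [-0.31, 0.04, 0.14]] + [[0.11, 0.07, 0.22],[0.07, 0.04, 0.14],[0.22, 0.14, 0.43]] + [[0.0, -0.00, 0.0], [-0.0, 0.02, -0.01], [0.00, -0.01, 0.00]]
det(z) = 0.01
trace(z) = 1.42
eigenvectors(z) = [[0.90,-0.43,0.01],  [-0.12,-0.28,-0.95],  [-0.42,-0.86,0.3]]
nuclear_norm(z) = 1.42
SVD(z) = [[-0.9, -0.43, 0.01], [0.12, -0.28, -0.95], [0.42, -0.86, 0.3]] @ diag([0.8142507023830765, 0.5790355510800979, 0.026713746536825483]) @ [[-0.9, 0.12, 0.42], [-0.43, -0.28, -0.86], [0.01, -0.95, 0.30]]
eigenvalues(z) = [0.81, 0.58, 0.03]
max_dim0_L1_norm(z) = 0.88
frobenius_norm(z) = 1.00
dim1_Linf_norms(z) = [0.77, 0.17, 0.57]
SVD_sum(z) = [[0.66,-0.09,-0.31],  [-0.09,0.01,0.04],  [-0.31,0.04,0.14]] + [[0.11,0.07,0.22], [0.07,0.04,0.14], [0.22,0.14,0.43]] + [[0.0, -0.00, 0.00], [-0.00, 0.02, -0.01], [0.00, -0.01, 0.00]]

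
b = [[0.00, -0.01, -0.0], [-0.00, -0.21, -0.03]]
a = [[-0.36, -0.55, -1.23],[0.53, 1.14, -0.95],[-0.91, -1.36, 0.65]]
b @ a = [[-0.01, -0.01, 0.01], [-0.08, -0.2, 0.18]]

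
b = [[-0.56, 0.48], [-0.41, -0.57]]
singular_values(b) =[0.75, 0.68]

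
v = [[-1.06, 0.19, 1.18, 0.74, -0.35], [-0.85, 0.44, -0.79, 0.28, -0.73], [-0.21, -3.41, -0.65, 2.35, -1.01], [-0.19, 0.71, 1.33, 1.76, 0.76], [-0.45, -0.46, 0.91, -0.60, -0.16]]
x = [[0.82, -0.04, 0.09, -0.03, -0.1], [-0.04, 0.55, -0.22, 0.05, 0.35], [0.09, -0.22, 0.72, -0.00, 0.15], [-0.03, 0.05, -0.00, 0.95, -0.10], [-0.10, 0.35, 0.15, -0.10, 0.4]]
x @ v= [[-0.8, -0.14, 0.81, 0.81, -0.36], [-0.55, 0.86, 0.05, -0.51, -0.18], [-0.13, -2.60, -0.05, 1.61, -0.62], [-0.15, 0.74, 1.10, 1.72, 0.71], [-0.38, -0.63, -0.26, -0.04, -0.51]]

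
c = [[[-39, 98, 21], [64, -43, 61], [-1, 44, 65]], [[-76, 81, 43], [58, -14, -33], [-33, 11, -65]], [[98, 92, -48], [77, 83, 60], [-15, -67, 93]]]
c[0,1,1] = -43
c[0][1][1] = -43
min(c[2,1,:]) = 60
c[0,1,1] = -43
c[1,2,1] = 11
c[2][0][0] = 98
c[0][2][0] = -1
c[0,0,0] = -39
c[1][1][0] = 58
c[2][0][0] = 98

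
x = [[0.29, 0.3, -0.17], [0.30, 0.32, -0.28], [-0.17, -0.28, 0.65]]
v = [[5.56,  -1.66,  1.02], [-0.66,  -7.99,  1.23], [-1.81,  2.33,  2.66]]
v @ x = [[0.94, 0.85, 0.18], [-2.80, -3.10, 3.15], [-0.28, -0.54, 1.38]]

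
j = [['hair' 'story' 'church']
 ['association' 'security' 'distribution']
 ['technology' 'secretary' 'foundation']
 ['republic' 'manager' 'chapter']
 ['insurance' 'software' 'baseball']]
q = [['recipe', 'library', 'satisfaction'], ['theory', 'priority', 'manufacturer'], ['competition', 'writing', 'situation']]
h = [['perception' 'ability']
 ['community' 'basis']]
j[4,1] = 'software'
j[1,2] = 'distribution'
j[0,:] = ['hair', 'story', 'church']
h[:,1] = ['ability', 'basis']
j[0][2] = 'church'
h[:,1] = ['ability', 'basis']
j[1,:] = ['association', 'security', 'distribution']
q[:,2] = ['satisfaction', 'manufacturer', 'situation']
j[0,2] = 'church'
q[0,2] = 'satisfaction'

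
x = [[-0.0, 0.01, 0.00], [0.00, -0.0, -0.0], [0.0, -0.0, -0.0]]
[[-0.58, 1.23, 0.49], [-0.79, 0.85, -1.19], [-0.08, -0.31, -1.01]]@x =[[0.0, -0.01, 0.00], [0.0, -0.01, 0.00], [0.00, -0.00, 0.0]]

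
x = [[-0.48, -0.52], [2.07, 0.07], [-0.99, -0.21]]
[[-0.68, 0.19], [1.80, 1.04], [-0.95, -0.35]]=x@[[0.85, 0.53], [0.53, -0.85]]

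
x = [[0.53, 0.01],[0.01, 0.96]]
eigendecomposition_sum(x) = [[0.53,-0.01], [-0.01,0.00]] + [[0.00,0.02], [0.02,0.96]]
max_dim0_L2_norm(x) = 0.96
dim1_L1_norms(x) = [0.54, 0.97]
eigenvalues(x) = [0.53, 0.96]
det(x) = 0.51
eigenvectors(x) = [[-1.00, -0.02],[0.02, -1.00]]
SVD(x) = [[0.02,1.0], [1.0,-0.02]] @ diag([0.9602324325003087, 0.5297675674996913]) @ [[0.02, 1.00],[1.00, -0.02]]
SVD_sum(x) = [[0.0, 0.02], [0.02, 0.96]] + [[0.53,-0.01], [-0.01,0.00]]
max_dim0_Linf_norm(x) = 0.96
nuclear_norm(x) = 1.49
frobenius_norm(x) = 1.10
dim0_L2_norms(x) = [0.53, 0.96]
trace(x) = 1.49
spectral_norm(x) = 0.96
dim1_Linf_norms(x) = [0.53, 0.96]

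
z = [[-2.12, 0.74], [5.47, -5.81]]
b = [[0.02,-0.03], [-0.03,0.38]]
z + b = [[-2.10, 0.71], [5.44, -5.43]]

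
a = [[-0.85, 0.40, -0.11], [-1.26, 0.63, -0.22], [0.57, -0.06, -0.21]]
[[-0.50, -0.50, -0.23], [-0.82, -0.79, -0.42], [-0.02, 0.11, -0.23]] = a@[[1.34, 1.32, -0.57], [2.44, 2.22, -1.78], [3.04, 2.41, 0.06]]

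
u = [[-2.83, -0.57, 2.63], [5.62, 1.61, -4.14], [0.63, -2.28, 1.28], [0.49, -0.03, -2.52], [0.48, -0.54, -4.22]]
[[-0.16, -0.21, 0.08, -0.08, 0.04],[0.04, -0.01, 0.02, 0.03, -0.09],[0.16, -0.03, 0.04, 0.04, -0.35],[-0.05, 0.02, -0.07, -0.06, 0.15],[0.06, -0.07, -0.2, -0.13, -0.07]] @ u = [[-0.7, -0.45, 0.58], [-0.19, -0.04, 0.48], [-0.74, -0.04, 1.97], [0.25, 0.14, -0.79], [-0.79, 0.35, 0.81]]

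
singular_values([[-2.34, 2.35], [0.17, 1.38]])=[3.44, 1.06]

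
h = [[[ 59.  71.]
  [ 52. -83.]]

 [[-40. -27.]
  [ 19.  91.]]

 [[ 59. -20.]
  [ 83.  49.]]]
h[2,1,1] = 49.0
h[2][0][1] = -20.0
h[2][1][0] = 83.0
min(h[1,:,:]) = -40.0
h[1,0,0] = -40.0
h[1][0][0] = -40.0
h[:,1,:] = [[52.0, -83.0], [19.0, 91.0], [83.0, 49.0]]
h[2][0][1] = -20.0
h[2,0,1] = -20.0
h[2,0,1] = -20.0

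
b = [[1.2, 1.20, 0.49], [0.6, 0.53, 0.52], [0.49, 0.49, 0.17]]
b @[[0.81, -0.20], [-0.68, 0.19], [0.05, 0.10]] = [[0.18, 0.04], [0.15, 0.03], [0.07, 0.01]]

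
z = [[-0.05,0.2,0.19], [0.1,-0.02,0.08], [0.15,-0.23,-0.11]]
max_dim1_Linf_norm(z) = 0.23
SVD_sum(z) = [[-0.10, 0.21, 0.14], [0.00, -0.01, -0.01], [0.11, -0.22, -0.15]] + [[0.05, -0.01, 0.05], [0.10, -0.01, 0.09], [0.04, -0.01, 0.04]] + [[-0.0, -0.0, 0.0],[0.0, 0.00, -0.0],[-0.00, -0.00, 0.00]]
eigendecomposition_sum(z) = [[-0.16, 0.21, 0.09], [0.01, -0.01, -0.01], [0.17, -0.23, -0.09]] + [[0.13,-0.03,0.12], [0.11,-0.02,0.1], [-0.03,0.01,-0.03]] + [[-0.02, 0.01, -0.02],  [-0.02, 0.02, -0.02],  [0.01, -0.01, 0.01]]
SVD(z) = [[-0.68, -0.44, 0.58], [0.03, -0.81, -0.58], [0.73, -0.38, 0.57]] @ diag([0.39708451576283565, 0.15877839752548345, 0.003647988573697535]) @ [[0.37, -0.77, -0.52], [-0.74, 0.10, -0.67], [-0.57, -0.63, 0.53]]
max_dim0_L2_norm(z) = 0.31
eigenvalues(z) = [-0.26, 0.07, 0.01]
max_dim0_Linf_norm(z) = 0.23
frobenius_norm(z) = 0.43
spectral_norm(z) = 0.40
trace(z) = -0.18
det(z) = -0.00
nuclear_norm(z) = 0.56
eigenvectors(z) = [[-0.68, 0.74, -0.59],[0.04, 0.64, -0.64],[0.73, -0.19, 0.48]]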